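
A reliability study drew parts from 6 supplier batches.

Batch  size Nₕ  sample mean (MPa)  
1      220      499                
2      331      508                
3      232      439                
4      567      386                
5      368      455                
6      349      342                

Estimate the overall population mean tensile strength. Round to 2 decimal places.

N = 220 + 331 + 232 + 567 + 368 + 349 = 2067.
Overall mean = Σ (Nₕ/N)·x̄ₕ — weight by population share, not a simple average.
Σ Nₕx̄ₕ = 220·499 + 331·508 + 232·439 + 567·386 + 368·455 + 349·342 = 109780 + 168148 + 101848 + 218862 + 167440 + 119358 = 885436.
Divide by N: 885436 / 2067 = 428.3677... → 428.37.

428.37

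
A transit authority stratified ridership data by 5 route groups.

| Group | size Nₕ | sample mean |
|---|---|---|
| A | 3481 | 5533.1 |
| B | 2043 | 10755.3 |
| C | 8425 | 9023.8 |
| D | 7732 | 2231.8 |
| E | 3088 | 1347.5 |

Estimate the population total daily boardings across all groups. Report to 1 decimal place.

Estimate total by summing Nₕ·x̄ₕ over strata.
3481·5533.1 + 2043·10755.3 + 8425·9023.8 + 7732·2231.8 + 3088·1347.5 = 19260721.1 + 21973077.9 + 76025515 + 17256277.6 + 4161080 = 138676671.6.

138676671.6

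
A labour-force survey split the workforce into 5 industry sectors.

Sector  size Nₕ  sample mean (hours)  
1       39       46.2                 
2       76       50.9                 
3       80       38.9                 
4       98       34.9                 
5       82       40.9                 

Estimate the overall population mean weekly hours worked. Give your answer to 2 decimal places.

41.48

N = 375; weights Wₕ = Nₕ/N = (0.1040, 0.2027, 0.2133, 0.2613, 0.2187).
x̄_st = Σ Wₕ·x̄ₕ = 0.1040·46.2 + 0.2027·50.9 + 0.2133·38.9 + 0.2613·34.9 + 0.2187·40.9 ≈ 41.4832
→ 41.48.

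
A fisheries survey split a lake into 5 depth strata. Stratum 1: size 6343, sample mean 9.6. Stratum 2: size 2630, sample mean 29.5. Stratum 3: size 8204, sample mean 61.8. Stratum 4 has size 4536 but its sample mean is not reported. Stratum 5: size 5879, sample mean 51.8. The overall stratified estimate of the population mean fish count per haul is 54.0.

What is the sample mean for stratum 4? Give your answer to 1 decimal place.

Σ Nₕx̄ₕ = N·μ, so 4536·x̄_4 = 27592·54.0 − (6343·9.6 + 2630·29.5 + 8204·61.8 + 5879·51.8).
= 1489968 − 950017.2 = 539950.8.
x̄_4 = 539950.8 / 4536 = 119.037... → 119.0.

119.0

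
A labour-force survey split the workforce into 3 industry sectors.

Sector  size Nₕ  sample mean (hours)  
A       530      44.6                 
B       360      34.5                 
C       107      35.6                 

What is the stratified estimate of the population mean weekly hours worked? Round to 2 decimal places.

39.99

N = 997; weights Wₕ = Nₕ/N = (0.5316, 0.3611, 0.1073).
x̄_st = Σ Wₕ·x̄ₕ = 0.5316·44.6 + 0.3611·34.5 + 0.1073·35.6 ≈ 39.9872...
→ 39.99.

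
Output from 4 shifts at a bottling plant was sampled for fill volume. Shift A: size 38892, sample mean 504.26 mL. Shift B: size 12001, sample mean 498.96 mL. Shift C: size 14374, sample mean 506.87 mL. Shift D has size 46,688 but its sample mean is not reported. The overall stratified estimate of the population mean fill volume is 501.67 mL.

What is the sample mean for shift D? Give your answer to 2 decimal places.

498.61

N = 38892 + 12001 + 14374 + 46688 = 111955.
Overall total = μ·N = 501.67·111955 = 56164464.85.
Subtract the known strata: 38892·504.26 + 12001·498.96 + 14374·506.87 = 32885448.26.
Remaining total for shift D: 56164464.85 − 32885448.26 = 23279016.59.
Divide by its size: 23279016.59 / 46688 = 498.6081... → 498.61.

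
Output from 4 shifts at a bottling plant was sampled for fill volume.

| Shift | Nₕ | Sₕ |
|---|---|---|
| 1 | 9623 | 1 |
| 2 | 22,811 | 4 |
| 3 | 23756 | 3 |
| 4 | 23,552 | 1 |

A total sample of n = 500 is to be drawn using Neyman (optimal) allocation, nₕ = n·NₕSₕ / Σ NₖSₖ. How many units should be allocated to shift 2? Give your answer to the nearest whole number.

Σ NₕSₕ = 9623·1 + 22811·4 + 23756·3 + 23552·1 = 195687.
Share for 2: 91244/195687 = 0.46628.
n_2 = 500 × 0.46628 = 233.138... → 233.

233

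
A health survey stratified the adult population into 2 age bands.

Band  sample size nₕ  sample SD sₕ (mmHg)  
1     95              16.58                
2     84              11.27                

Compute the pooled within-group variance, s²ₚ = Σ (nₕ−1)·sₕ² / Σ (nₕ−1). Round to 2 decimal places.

205.55

Degrees of freedom: 94 + 83 = 177.
Σ(nₕ−1)sₕ² = 94·274.8964 + 83·127.0129 = 36382.3323.
s²ₚ = 36382.3323 / 177 = 205.5499 → 205.55.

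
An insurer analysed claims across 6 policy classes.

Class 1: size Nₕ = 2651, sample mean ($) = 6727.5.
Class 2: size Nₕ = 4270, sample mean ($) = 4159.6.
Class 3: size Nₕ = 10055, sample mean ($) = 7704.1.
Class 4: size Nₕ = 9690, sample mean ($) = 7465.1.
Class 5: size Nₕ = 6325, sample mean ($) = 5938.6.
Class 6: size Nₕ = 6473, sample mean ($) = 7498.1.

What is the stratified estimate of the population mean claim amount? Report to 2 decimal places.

N = 39464; weights Wₕ = Nₕ/N = (0.0672, 0.1082, 0.2548, 0.2455, 0.1603, 0.1640).
x̄_st = Σ Wₕ·x̄ₕ = 0.0672·6727.5 + 0.1082·4159.6 + 0.2548·7704.1 + 0.2455·7465.1 + 0.1603·5938.6 + 0.1640·7498.1 ≈ 6879.5481...
→ 6879.55.

6879.55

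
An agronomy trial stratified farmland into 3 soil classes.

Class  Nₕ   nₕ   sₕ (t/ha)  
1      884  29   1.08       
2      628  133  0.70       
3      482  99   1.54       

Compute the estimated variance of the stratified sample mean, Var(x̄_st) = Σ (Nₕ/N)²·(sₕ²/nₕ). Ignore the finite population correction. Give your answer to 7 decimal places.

N = 1994; Wₕ = Nₕ/N.
class 1: (884/1994)²·1.08²/29 = 0.0079050339
class 2: (628/1994)²·0.70²/133 = 0.0003654378
class 3: (482/1994)²·1.54²/99 = 0.0013997485
Sum = 0.0096702201 → 0.0096702.

0.0096702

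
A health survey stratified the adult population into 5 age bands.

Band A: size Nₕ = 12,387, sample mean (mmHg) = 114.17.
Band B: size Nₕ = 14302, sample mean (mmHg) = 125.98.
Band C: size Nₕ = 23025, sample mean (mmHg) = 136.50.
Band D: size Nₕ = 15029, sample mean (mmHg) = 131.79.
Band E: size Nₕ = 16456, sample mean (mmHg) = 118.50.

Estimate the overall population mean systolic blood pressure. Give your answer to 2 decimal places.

N = 81199; weights Wₕ = Nₕ/N = (0.1526, 0.1761, 0.2836, 0.1851, 0.2027).
x̄_st = Σ Wₕ·x̄ₕ = 0.1526·114.17 + 0.1761·125.98 + 0.2836·136.50 + 0.1851·131.79 + 0.2027·118.50 ≈ 126.7209...
→ 126.72.

126.72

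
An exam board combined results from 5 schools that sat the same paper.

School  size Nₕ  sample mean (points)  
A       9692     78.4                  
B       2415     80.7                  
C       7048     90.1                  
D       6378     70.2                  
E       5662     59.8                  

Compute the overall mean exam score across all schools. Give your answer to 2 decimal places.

x̄_st = (Σ Nₕx̄ₕ) / (Σ Nₕ) = (9692·78.4 + 2415·80.7 + 7048·90.1 + 6378·70.2 + 5662·59.8) / 31195
= 2376091.3 / 31195 = 76.1690... → 76.17.

76.17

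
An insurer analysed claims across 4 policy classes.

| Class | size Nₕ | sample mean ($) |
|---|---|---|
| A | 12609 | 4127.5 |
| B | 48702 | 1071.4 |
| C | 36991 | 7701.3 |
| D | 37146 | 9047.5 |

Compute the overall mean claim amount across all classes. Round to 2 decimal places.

x̄_st = (Σ Nₕx̄ₕ) / (Σ Nₕ) = (12609·4127.5 + 48702·1071.4 + 36991·7701.3 + 37146·9047.5) / 135448
= 725180193.6 / 135448 = 5353.9380... → 5353.94.

5353.94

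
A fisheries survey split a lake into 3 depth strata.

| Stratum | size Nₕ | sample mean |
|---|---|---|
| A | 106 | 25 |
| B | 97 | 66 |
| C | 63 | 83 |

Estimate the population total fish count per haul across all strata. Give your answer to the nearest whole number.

14281

Population total = Σ Nₕ·x̄ₕ (each stratum's size times its mean).
106·25 + 97·66 + 63·83 = 2650 + 6402 + 5229 = 14281.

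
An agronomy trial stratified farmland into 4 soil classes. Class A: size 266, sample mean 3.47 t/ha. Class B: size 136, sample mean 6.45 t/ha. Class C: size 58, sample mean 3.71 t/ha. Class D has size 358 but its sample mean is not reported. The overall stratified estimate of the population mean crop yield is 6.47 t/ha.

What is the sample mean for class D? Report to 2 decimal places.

9.15

Σ Nₕx̄ₕ = N·μ, so 358·x̄_D = 818·6.47 − (266·3.47 + 136·6.45 + 58·3.71).
= 5292.46 − 2015.4 = 3277.06.
x̄_D = 3277.06 / 358 = 9.1538... → 9.15.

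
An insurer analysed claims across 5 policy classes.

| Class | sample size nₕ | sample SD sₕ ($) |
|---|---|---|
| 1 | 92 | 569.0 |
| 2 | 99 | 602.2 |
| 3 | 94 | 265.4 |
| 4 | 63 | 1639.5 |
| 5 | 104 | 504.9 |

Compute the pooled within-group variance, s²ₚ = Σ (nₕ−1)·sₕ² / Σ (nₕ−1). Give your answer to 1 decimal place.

591639.4

Degrees of freedom: 91 + 98 + 93 + 62 + 103 = 447.
Σ(nₕ−1)sₕ² = 91·323761 + 98·362644.84 + 93·70437.16 + 62·2687960.25 + 103·254924.01 = 264462809.73.
s²ₚ = 264462809.73 / 447 = 591639.395... → 591639.4.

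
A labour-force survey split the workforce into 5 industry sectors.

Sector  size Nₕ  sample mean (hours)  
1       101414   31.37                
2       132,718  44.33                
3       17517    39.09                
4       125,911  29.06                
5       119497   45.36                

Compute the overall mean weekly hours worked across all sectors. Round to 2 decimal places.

N = 101414 + 132718 + 17517 + 125911 + 119497 = 497057.
Weight each subgroup mean by Nₕ/N and sum.
Σ Nₕx̄ₕ = 101414·31.37 + 132718·44.33 + 17517·39.09 + 125911·29.06 + 119497·45.36 = 3181357.18 + 5883388.94 + 684739.53 + 3658973.66 + 5420383.92 = 18828843.23.
Divide by N: 18828843.23 / 497057 = 37.8807... → 37.88.

37.88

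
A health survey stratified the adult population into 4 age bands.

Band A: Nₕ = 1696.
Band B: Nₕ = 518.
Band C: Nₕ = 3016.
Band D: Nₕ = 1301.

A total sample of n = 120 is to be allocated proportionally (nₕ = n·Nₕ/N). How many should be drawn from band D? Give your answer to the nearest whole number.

N = 1696 + 518 + 3016 + 1301 = 6531.
n_D = 120·1301/6531 = 23.904... → 24.

24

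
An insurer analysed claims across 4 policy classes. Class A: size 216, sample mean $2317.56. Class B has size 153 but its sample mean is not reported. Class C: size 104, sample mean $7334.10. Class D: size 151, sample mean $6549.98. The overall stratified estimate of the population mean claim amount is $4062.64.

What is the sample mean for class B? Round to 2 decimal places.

Σ Nₕx̄ₕ = N·μ, so 153·x̄_B = 624·4062.64 − (216·2317.56 + 104·7334.10 + 151·6549.98).
= 2535087.36 − 2252386.34 = 282701.02.
x̄_B = 282701.02 / 153 = 1847.7191... → 1847.72.

1847.72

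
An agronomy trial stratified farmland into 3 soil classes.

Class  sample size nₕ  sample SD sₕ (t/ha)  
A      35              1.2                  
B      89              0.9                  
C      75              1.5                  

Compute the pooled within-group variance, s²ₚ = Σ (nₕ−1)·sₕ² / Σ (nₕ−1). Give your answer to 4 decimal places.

Degrees of freedom: 34 + 88 + 74 = 196.
Σ(nₕ−1)sₕ² = 34·1.44 + 88·0.81 + 74·2.25 = 286.74.
s²ₚ = 286.74 / 196 = 1.462959... → 1.4630.

1.4630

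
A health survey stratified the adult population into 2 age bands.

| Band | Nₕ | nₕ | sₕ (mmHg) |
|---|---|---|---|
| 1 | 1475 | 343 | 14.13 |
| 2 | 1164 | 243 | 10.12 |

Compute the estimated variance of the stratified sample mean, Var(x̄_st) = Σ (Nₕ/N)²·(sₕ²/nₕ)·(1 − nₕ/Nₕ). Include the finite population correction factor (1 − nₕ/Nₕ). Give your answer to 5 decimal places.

N = 2639. Term for each stratum: Wₕ²sₕ²/nₕ·(1−nₕ/Nₕ).
Var(x̄_st) = 0.13955644 + 0.06487667 = 0.20443311 → 0.20443.

0.20443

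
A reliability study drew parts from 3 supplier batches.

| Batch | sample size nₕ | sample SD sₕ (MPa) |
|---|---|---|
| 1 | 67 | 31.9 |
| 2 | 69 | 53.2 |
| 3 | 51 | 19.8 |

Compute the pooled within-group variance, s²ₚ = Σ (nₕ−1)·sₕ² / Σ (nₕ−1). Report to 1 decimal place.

Degrees of freedom: 66 + 68 + 50 = 184.
Σ(nₕ−1)sₕ² = 66·1017.61 + 68·2830.24 + 50·392.04 = 279220.58.
s²ₚ = 279220.58 / 184 = 1517.503... → 1517.5.

1517.5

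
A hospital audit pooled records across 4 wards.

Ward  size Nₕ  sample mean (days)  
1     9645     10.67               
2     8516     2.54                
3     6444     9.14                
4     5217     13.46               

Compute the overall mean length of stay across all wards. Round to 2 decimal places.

8.51

N = 9645 + 8516 + 6444 + 5217 = 29822.
Overall mean = Σ (Nₕ/N)·x̄ₕ — weight by population share, not a simple average.
Σ Nₕx̄ₕ = 9645·10.67 + 8516·2.54 + 6444·9.14 + 5217·13.46 = 102912.15 + 21630.64 + 58898.16 + 70220.82 = 253661.77.
Divide by N: 253661.77 / 29822 = 8.5059... → 8.51.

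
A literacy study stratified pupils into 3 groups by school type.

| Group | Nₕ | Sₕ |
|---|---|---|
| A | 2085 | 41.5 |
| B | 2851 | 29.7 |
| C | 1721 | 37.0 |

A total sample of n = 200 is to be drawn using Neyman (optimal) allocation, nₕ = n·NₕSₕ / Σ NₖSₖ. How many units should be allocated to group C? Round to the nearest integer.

54

A: NₕSₕ = 2085·41.5 = 86527.5
B: NₕSₕ = 2851·29.7 = 84674.7
C: NₕSₕ = 1721·37.0 = 63677
Σ NₕSₕ = 234879.2.
n_C = 200·63677/234879.2 = 54.221... → 54.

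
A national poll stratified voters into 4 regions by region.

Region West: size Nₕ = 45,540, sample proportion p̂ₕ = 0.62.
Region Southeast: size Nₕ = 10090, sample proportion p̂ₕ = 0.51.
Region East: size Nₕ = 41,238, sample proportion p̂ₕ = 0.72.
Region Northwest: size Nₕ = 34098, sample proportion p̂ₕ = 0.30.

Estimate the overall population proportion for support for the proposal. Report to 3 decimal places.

0.560

N = 45540 + 10090 + 41238 + 34098 = 130966.
Overall proportion = Σ (Nₕ/N)·p̂ₕ.
Σ Nₕp̂ₕ = 28234.8 + 5145.9 + 29691.36 + 10229.4 = 73301.46.
73301.46 / 130966 = 0.55970... → 0.560.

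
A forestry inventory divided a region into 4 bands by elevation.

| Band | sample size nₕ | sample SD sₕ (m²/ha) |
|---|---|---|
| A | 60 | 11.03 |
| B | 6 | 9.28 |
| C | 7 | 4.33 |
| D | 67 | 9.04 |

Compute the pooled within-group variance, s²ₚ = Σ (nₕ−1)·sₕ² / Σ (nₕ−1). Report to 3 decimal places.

96.432

A: (60−1)·11.03² = 59·121.6609 = 7177.9931
B: (6−1)·9.28² = 5·86.1184 = 430.592
C: (7−1)·4.33² = 6·18.7489 = 112.4934
D: (67−1)·9.04² = 66·81.7216 = 5393.6256
Numerator = 13114.7041; denominator = Σ(nₕ−1) = 136.
s²ₚ = 13114.7041/136 = 96.43165... → 96.432.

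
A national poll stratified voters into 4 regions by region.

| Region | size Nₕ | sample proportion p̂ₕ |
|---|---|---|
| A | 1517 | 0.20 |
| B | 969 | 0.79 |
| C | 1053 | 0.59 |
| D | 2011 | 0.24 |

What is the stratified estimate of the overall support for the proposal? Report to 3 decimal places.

N = 1517 + 969 + 1053 + 2011 = 5550.
Overall proportion = Σ (Nₕ/N)·p̂ₕ.
Σ Nₕp̂ₕ = 303.4 + 765.51 + 621.27 + 482.64 = 2172.82.
2172.82 / 5550 = 0.39150... → 0.391.

0.391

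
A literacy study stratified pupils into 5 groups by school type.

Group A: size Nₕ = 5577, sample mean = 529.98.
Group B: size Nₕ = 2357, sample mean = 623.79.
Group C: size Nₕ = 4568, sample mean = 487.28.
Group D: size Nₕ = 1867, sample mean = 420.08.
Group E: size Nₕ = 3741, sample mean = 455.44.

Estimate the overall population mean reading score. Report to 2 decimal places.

N = 5577 + 2357 + 4568 + 1867 + 3741 = 18110.
Weight each subgroup mean by Nₕ/N and sum.
Σ Nₕx̄ₕ = 5577·529.98 + 2357·623.79 + 4568·487.28 + 1867·420.08 + 3741·455.44 = 2955698.46 + 1470273.03 + 2225895.04 + 784289.36 + 1703801.04 = 9139956.93.
Divide by N: 9139956.93 / 18110 = 504.6912... → 504.69.

504.69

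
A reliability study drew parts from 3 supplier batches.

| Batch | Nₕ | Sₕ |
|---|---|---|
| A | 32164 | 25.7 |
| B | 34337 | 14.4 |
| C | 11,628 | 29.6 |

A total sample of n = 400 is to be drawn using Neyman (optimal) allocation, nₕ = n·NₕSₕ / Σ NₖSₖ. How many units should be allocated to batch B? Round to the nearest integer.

A: NₕSₕ = 32164·25.7 = 826614.8
B: NₕSₕ = 34337·14.4 = 494452.8
C: NₕSₕ = 11628·29.6 = 344188.8
Σ NₕSₕ = 1665256.4.
n_B = 400·494452.8/1665256.4 = 118.769... → 119.

119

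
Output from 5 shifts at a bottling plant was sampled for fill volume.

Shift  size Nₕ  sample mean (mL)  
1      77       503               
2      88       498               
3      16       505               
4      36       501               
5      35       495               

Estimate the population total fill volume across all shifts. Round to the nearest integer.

125996

1: 77·503 = 38731
2: 88·498 = 43824
3: 16·505 = 8080
4: 36·501 = 18036
5: 35·495 = 17325
τ̂ = Σ Nₕx̄ₕ = 125996.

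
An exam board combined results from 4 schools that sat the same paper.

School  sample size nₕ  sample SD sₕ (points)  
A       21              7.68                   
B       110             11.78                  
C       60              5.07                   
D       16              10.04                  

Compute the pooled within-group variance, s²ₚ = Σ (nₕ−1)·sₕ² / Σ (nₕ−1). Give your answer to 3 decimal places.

95.241

Degrees of freedom: 20 + 109 + 59 + 15 = 203.
Σ(nₕ−1)sₕ² = 20·58.9824 + 109·138.7684 + 59·25.7049 + 15·100.8016 = 19334.0167.
s²ₚ = 19334.0167 / 203 = 95.24146... → 95.241.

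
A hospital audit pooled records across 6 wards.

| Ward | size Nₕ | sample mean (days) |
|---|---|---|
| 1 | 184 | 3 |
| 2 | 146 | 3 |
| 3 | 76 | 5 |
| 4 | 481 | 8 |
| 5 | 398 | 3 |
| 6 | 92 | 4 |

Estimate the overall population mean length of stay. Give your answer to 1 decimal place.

x̄_st = (Σ Nₕx̄ₕ) / (Σ Nₕ) = (184·3 + 146·3 + 76·5 + 481·8 + 398·3 + 92·4) / 1377
= 6780 / 1377 = 4.924... → 4.9.

4.9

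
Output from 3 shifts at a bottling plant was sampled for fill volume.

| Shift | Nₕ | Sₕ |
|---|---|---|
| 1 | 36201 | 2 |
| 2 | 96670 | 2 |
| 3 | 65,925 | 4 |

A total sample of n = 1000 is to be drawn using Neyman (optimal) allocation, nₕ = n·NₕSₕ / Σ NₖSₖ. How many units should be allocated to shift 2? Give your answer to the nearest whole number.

1: NₕSₕ = 36201·2 = 72402
2: NₕSₕ = 96670·2 = 193340
3: NₕSₕ = 65925·4 = 263700
Σ NₕSₕ = 529442.
n_2 = 1000·193340/529442 = 365.177... → 365.

365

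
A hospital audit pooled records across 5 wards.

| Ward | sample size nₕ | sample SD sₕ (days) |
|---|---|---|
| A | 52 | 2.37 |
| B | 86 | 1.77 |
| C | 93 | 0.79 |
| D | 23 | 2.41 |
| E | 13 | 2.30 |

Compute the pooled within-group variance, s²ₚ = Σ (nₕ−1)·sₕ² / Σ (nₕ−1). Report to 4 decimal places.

3.0589

Degrees of freedom: 51 + 85 + 92 + 22 + 12 = 262.
Σ(nₕ−1)sₕ² = 51·5.6169 + 85·3.1329 + 92·0.6241 + 22·5.8081 + 12·5.29 = 801.4338.
s²ₚ = 801.4338 / 262 = 3.058908... → 3.0589.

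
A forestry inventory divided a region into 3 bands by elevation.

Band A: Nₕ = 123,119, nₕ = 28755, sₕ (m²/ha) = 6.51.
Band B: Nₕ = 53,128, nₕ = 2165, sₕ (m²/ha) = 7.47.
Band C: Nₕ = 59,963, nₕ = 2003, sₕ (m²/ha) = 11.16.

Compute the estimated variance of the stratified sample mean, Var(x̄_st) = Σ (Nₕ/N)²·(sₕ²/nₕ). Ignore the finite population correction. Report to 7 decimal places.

N = 236210; Wₕ = Nₕ/N.
band A: (123119/236210)²·6.51²/28755 = 0.0004004075
band B: (53128/236210)²·7.47²/2165 = 0.0013038682
band C: (59963/236210)²·11.16²/2003 = 0.0040069838
Sum = 0.0057112595 → 0.0057113.

0.0057113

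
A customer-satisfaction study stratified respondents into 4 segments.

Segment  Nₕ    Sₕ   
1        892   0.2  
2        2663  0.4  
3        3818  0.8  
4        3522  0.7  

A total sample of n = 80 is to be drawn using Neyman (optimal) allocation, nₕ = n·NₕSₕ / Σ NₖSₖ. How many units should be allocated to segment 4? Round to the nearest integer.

29

1: NₕSₕ = 892·0.2 = 178.4
2: NₕSₕ = 2663·0.4 = 1065.2
3: NₕSₕ = 3818·0.8 = 3054.4
4: NₕSₕ = 3522·0.7 = 2465.4
Σ NₕSₕ = 6763.4.
n_4 = 80·2465.4/6763.4 = 29.162... → 29.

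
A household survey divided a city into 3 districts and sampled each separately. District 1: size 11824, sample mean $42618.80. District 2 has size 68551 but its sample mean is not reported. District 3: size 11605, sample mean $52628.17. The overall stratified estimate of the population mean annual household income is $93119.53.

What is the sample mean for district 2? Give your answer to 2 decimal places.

Σ Nₕx̄ₕ = N·μ, so 68551·x̄_2 = 91980·93119.53 − (11824·42618.80 + 11605·52628.17).
= 8565134369.4 − 1114674604.05 = 7450459765.35.
x̄_2 = 7450459765.35 / 68551 = 108684.9173... → 108684.92.

108684.92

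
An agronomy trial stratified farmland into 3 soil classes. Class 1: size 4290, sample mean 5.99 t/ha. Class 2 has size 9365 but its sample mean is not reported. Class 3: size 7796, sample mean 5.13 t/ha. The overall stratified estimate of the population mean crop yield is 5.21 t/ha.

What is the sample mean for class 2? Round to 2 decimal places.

4.92

N = 4290 + 9365 + 7796 = 21451.
Overall total = μ·N = 5.21·21451 = 111759.71.
Subtract the known strata: 4290·5.99 + 7796·5.13 = 65690.58.
Remaining total for class 2: 111759.71 − 65690.58 = 46069.13.
Divide by its size: 46069.13 / 9365 = 4.9193... → 4.92.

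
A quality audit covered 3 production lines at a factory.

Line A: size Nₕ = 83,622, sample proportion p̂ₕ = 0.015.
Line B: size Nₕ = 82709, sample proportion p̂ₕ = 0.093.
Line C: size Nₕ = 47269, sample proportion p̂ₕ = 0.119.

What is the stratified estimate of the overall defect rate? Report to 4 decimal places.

Wₕ = Nₕ/N with N = 213600: 0.3915, 0.3872, 0.2213.
p̂_st = 0.3915·0.015 + 0.3872·0.093 + 0.2213·0.119 ≈ 0.068218... → 0.0682.

0.0682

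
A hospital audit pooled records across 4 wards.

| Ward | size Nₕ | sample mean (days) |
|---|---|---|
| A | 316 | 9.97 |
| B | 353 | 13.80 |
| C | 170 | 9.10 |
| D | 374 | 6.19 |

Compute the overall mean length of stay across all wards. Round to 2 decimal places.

9.80

N = 316 + 353 + 170 + 374 = 1213.
Weight each subgroup mean by Nₕ/N and sum.
Σ Nₕx̄ₕ = 316·9.97 + 353·13.80 + 170·9.10 + 374·6.19 = 3150.52 + 4871.4 + 1547 + 2315.06 = 11883.98.
Divide by N: 11883.98 / 1213 = 9.7972... → 9.80.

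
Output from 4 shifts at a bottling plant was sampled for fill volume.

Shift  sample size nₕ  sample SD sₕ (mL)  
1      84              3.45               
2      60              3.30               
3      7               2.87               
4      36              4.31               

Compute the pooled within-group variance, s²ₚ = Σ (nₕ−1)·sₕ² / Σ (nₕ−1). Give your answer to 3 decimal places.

Degrees of freedom: 83 + 59 + 6 + 35 = 183.
Σ(nₕ−1)sₕ² = 83·11.9025 + 59·10.89 + 6·8.2369 + 35·18.5761 = 2330.0024.
s²ₚ = 2330.0024 / 183 = 12.73225... → 12.732.

12.732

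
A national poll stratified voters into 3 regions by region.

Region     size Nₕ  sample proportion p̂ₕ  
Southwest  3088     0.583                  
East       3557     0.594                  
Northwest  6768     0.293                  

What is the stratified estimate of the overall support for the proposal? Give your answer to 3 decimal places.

N = 3088 + 3557 + 6768 = 13413.
Overall proportion = Σ (Nₕ/N)·p̂ₕ.
Σ Nₕp̂ₕ = 1800.304 + 2112.858 + 1983.024 = 5896.186.
5896.186 / 13413 = 0.43959... → 0.440.

0.440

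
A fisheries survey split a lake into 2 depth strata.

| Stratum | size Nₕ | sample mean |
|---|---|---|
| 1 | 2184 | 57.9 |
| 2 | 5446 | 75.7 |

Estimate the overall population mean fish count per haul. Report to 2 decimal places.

N = 2184 + 5446 = 7630.
Weight each subgroup mean by Nₕ/N and sum.
Σ Nₕx̄ₕ = 2184·57.9 + 5446·75.7 = 126453.6 + 412262.2 = 538715.8.
Divide by N: 538715.8 / 7630 = 70.6050... → 70.60.

70.60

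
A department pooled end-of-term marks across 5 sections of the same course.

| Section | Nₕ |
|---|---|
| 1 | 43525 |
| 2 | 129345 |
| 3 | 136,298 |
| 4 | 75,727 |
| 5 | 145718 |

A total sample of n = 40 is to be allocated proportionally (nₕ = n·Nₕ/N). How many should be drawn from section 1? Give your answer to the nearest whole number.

N = 43525 + 129345 + 136298 + 75727 + 145718 = 530613.
n_1 = 40·43525/530613 = 3.281... → 3.

3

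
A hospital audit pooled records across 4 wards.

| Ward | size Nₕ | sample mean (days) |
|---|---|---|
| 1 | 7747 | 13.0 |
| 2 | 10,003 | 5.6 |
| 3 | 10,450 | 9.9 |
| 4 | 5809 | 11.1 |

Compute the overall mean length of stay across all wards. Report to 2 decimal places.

N = 7747 + 10003 + 10450 + 5809 = 34009.
Weight each subgroup mean by Nₕ/N and sum.
Σ Nₕx̄ₕ = 7747·13.0 + 10003·5.6 + 10450·9.9 + 5809·11.1 = 100711 + 56016.8 + 103455 + 64479.9 = 324662.7.
Divide by N: 324662.7 / 34009 = 9.5464... → 9.55.

9.55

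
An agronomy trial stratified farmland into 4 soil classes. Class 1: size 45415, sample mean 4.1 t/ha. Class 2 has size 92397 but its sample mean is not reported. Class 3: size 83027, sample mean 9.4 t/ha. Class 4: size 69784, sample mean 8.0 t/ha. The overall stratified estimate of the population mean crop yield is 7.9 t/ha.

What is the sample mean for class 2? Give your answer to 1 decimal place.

8.3

Σ Nₕx̄ₕ = N·μ, so 92397·x̄_2 = 290623·7.9 − (45415·4.1 + 83027·9.4 + 69784·8.0).
= 2295921.7 − 1524927.3 = 770994.4.
x̄_2 = 770994.4 / 92397 = 8.344... → 8.3.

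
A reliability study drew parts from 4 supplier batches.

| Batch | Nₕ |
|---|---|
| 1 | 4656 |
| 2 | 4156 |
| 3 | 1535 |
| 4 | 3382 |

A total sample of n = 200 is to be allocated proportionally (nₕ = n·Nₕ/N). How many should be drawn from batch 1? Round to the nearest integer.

N = 4656 + 4156 + 1535 + 3382 = 13729.
n_1 = 200·4656/13729 = 67.827... → 68.

68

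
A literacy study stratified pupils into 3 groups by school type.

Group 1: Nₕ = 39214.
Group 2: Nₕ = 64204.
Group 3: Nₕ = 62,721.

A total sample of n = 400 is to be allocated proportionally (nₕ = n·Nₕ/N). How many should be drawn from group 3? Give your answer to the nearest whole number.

N = 39214 + 64204 + 62721 = 166139.
n_3 = 400·62721/166139 = 151.008... → 151.

151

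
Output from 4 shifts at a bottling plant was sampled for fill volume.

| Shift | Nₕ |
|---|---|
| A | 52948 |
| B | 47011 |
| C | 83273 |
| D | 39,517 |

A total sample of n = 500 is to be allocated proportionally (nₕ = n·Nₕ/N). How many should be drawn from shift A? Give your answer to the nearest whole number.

N = 52948 + 47011 + 83273 + 39517 = 222749.
n_A = 500·52948/222749 = 118.851... → 119.

119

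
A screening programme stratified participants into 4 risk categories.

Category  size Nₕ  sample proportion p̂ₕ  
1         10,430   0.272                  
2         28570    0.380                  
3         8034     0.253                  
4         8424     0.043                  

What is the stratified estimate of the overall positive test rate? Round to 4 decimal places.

0.2901

N = 10430 + 28570 + 8034 + 8424 = 55458.
Overall proportion = Σ (Nₕ/N)·p̂ₕ.
Σ Nₕp̂ₕ = 2836.96 + 10856.6 + 2032.602 + 362.232 = 16088.394.
16088.394 / 55458 = 0.290101... → 0.2901.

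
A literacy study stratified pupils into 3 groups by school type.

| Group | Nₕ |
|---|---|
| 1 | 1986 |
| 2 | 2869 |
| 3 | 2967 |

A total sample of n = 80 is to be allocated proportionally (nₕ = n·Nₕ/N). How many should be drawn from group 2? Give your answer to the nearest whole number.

29

N = 1986 + 2869 + 2967 = 7822.
n_2 = 80·2869/7822 = 29.343... → 29.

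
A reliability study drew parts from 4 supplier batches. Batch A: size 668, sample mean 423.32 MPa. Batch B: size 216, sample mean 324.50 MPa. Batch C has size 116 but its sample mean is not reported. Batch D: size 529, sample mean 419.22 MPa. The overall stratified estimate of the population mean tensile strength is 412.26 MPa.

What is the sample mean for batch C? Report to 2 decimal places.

480.24

Σ Nₕx̄ₕ = N·μ, so 116·x̄_C = 1529·412.26 − (668·423.32 + 216·324.50 + 529·419.22).
= 630345.54 − 574637.14 = 55708.4.
x̄_C = 55708.4 / 116 = 480.2448... → 480.24.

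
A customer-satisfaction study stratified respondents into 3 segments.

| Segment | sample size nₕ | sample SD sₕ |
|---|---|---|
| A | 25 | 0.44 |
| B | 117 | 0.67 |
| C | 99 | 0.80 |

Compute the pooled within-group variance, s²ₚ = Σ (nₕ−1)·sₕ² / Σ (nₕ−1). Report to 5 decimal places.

Degrees of freedom: 24 + 116 + 98 = 238.
Σ(nₕ−1)sₕ² = 24·0.1936 + 116·0.4489 + 98·0.64 = 119.4388.
s²ₚ = 119.4388 / 238 = 0.5018437... → 0.50184.

0.50184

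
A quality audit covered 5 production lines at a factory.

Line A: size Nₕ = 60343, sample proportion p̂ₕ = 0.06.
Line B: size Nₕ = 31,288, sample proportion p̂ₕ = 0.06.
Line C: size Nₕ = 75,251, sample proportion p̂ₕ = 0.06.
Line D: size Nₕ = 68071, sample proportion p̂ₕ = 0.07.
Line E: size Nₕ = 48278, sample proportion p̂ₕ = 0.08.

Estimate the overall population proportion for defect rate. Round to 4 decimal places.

Wₕ = Nₕ/N with N = 283231: 0.2131, 0.1105, 0.2657, 0.2403, 0.1705.
p̂_st = 0.2131·0.06 + 0.1105·0.06 + 0.2657·0.06 + 0.2403·0.07 + 0.1705·0.08 ≈ 0.065812... → 0.0658.

0.0658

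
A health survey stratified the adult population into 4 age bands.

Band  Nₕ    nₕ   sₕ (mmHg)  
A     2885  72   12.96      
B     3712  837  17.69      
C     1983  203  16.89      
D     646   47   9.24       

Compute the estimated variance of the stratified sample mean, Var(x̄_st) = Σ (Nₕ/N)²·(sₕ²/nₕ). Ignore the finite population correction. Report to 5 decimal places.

0.36246

N = 9226. Term for each stratum: Wₕ²sₕ²/nₕ.
Var(x̄_st) = 0.22810891 + 0.06052283 + 0.06492049 + 0.00890603 = 0.36245826 → 0.36246.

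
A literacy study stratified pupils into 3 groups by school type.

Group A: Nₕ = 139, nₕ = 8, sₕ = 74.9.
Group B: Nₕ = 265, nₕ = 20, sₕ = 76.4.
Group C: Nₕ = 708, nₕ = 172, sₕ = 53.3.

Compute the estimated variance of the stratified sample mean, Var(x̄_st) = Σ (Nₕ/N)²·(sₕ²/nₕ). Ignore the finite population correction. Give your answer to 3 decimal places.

34.227

N = 1112; Wₕ = Nₕ/N.
group A: (139/1112)²·74.9²/8 = 10.957051
group B: (265/1112)²·76.4²/20 = 16.574441
group C: (708/1112)²·53.3²/172 = 6.695498
Sum = 34.226990 → 34.227.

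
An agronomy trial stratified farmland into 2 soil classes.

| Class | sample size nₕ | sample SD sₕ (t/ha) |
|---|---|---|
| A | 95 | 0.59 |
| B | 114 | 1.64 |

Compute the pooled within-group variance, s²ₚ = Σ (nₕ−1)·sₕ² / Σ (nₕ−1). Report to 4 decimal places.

A: (95−1)·0.59² = 94·0.3481 = 32.7214
B: (114−1)·1.64² = 113·2.6896 = 303.9248
Numerator = 336.6462; denominator = Σ(nₕ−1) = 207.
s²ₚ = 336.6462/207 = 1.626310... → 1.6263.

1.6263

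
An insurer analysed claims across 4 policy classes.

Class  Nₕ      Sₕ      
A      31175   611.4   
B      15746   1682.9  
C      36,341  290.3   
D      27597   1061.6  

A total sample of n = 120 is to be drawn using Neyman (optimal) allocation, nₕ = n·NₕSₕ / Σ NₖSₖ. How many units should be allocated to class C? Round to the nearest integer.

Σ NₕSₕ = 31175·611.4 + 15746·1682.9 + 36341·290.3 + 27597·1061.6 = 85406105.9.
Share for C: 10549792.3/85406105.9 = 0.12353.
n_C = 120 × 0.12353 = 14.823... → 15.

15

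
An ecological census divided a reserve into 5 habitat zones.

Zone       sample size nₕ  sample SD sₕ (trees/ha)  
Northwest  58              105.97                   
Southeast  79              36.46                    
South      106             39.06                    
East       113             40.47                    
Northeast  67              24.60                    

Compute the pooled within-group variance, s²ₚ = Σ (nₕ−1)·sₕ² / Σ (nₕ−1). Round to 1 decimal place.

2697.0

Northwest: (58−1)·105.97² = 57·11229.6409 = 640089.5313
Southeast: (79−1)·36.46² = 78·1329.3316 = 103687.8648
South: (106−1)·39.06² = 105·1525.6836 = 160196.778
East: (113−1)·40.47² = 112·1637.8209 = 183435.9408
Northeast: (67−1)·24.60² = 66·605.16 = 39940.56
Numerator = 1127350.6749; denominator = Σ(nₕ−1) = 418.
s²ₚ = 1127350.6749/418 = 2697.011... → 2697.0.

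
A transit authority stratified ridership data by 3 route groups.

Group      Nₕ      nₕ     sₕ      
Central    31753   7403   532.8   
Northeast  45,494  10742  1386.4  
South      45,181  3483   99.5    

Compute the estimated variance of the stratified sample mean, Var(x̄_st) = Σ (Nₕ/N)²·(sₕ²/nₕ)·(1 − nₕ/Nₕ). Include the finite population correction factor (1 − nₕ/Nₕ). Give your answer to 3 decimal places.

N = 122428. Term for each stratum: Wₕ²sₕ²/nₕ·(1−nₕ/Nₕ).
Var(x̄_st) = 1.978076 + 18.874018 + 0.357275 = 21.209369 → 21.209.

21.209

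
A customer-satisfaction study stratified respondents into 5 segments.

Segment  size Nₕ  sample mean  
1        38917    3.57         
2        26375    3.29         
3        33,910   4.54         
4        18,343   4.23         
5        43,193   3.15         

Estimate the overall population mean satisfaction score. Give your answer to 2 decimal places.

3.69

x̄_st = (Σ Nₕx̄ₕ) / (Σ Nₕ) = (38917·3.57 + 26375·3.29 + 33910·4.54 + 18343·4.23 + 43193·3.15) / 160738
= 593307.68 / 160738 = 3.6911... → 3.69.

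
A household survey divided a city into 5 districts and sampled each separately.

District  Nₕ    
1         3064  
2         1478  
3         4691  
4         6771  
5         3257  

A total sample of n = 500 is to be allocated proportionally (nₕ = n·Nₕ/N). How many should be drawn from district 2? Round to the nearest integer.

38

N = 3064 + 1478 + 4691 + 6771 + 3257 = 19261.
n_2 = 500·1478/19261 = 38.368... → 38.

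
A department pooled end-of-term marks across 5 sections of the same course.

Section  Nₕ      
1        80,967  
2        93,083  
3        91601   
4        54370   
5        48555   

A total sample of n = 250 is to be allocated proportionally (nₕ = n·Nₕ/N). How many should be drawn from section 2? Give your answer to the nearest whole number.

Share of section 2 = 93083/368576 = 0.25255.
Allocate 250 × 0.25255 = 63.137... → 63.

63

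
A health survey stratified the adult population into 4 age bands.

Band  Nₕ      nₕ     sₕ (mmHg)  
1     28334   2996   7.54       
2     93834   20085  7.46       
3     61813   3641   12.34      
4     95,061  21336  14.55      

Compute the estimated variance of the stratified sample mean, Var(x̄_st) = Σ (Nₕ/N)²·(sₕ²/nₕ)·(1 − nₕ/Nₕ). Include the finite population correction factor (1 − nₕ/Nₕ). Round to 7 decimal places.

N = 279042. Term for each stratum: Wₕ²sₕ²/nₕ·(1−nₕ/Nₕ).
Var(x̄_st) = 0.0001749613 + 0.0002462539 + 0.0019313648 + 0.0008930813 = 0.0032456612 → 0.0032457.

0.0032457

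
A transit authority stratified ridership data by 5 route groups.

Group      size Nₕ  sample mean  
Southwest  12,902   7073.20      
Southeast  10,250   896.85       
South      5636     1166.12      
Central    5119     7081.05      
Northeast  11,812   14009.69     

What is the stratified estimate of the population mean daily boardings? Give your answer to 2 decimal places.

6753.29

N = 12902 + 10250 + 5636 + 5119 + 11812 = 45719.
Weight each subgroup mean by Nₕ/N and sum.
Σ Nₕx̄ₕ = 12902·7073.20 + 10250·896.85 + 5636·1166.12 + 5119·7081.05 + 11812·14009.69 = 91258426.4 + 9192712.5 + 6572252.32 + 36247894.95 + 165482458.28 = 308753744.45.
Divide by N: 308753744.45 / 45719 = 6753.2917... → 6753.29.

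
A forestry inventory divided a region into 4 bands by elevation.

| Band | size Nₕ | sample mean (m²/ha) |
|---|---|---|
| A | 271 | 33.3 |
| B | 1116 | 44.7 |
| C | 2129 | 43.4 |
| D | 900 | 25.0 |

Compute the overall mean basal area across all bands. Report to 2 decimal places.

39.36

x̄_st = (Σ Nₕx̄ₕ) / (Σ Nₕ) = (271·33.3 + 1116·44.7 + 2129·43.4 + 900·25.0) / 4416
= 173808.1 / 4416 = 39.3587... → 39.36.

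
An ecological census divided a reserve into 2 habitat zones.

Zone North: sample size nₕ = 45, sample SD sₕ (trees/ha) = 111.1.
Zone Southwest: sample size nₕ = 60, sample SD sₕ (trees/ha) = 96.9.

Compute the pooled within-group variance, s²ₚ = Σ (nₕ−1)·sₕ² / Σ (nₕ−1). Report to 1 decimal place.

North: (45−1)·111.1² = 44·12343.21 = 543101.24
Southwest: (60−1)·96.9² = 59·9389.61 = 553986.99
Numerator = 1097088.23; denominator = Σ(nₕ−1) = 103.
s²ₚ = 1097088.23/103 = 10651.342... → 10651.3.

10651.3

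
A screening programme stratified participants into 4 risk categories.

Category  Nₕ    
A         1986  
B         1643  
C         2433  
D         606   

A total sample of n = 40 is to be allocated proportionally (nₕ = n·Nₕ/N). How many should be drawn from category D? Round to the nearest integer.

4

Share of category D = 606/6668 = 0.09088.
Allocate 40 × 0.09088 = 3.635... → 4.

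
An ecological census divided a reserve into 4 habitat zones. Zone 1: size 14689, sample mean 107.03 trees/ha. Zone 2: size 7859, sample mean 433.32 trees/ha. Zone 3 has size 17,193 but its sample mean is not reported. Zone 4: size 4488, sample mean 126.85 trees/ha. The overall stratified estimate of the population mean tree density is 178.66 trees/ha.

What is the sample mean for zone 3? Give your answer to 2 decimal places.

136.98

Σ Nₕx̄ₕ = N·μ, so 17193·x̄_3 = 44229·178.66 − (14689·107.03 + 7859·433.32 + 4488·126.85).
= 7901953.14 − 5546928.35 = 2355024.79.
x̄_3 = 2355024.79 / 17193 = 136.9758... → 136.98.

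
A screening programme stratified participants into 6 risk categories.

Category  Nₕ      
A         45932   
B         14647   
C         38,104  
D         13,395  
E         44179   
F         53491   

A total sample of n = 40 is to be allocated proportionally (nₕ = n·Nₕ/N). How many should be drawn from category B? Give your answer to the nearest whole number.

N = 45932 + 14647 + 38104 + 13395 + 44179 + 53491 = 209748.
n_B = 40·14647/209748 = 2.793... → 3.

3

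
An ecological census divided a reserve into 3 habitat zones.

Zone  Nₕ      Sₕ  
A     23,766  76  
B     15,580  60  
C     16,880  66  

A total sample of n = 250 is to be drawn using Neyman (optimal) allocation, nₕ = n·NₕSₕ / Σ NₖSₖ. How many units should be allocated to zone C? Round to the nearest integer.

72

A: NₕSₕ = 23766·76 = 1806216
B: NₕSₕ = 15580·60 = 934800
C: NₕSₕ = 16880·66 = 1114080
Σ NₕSₕ = 3855096.
n_C = 250·1114080/3855096 = 72.247... → 72.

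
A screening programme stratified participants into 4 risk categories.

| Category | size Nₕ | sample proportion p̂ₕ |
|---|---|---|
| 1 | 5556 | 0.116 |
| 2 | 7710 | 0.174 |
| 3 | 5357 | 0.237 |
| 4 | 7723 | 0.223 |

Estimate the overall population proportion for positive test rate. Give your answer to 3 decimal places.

Wₕ = Nₕ/N with N = 26346: 0.2109, 0.2926, 0.2033, 0.2931.
p̂_st = 0.2109·0.116 + 0.2926·0.174 + 0.2033·0.237 + 0.2931·0.223 ≈ 0.18894... → 0.189.

0.189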